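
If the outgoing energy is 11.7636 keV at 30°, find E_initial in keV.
11.8000 keV

Convert final energy to wavelength (hc ≈ 1239.842 keV·pm):
λ' = hc/E' = 1239.842 / 11.7636 = 105.3965 pm

Calculate the Compton shift:
Δλ = λ_C(1 - cos(30°))
Δλ = 2.4263 × (1 - cos(30°))
Δλ = 0.3251 pm

Initial wavelength:
λ = λ' - Δλ = 105.3965 - 0.3251 = 105.0714 pm

Initial energy:
E = hc/λ = 1239.842 / 105.0714 = 11.8000 keV

(Intermediate values are shown rounded; full precision is carried through to the final answer.)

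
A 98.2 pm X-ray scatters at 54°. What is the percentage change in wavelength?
1.0185%

Calculate the Compton shift:
Δλ = λ_C(1 - cos(54°))
Δλ = 2.4263 × (1 - cos(54°))
Δλ = 2.4263 × 0.4122
Δλ = 1.0002 pm

Percentage change:
(Δλ/λ₀) × 100 = (1.0002/98.2) × 100
= 1.0185%

(Intermediate values are shown rounded; full precision is carried through to the final answer.)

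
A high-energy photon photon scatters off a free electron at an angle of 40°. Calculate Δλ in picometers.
0.5676 pm

Using the Compton scattering formula:
Δλ = λ_C(1 - cos θ)

where λ_C = h/(m_e·c) ≈ 2.4263 pm is the Compton wavelength of an electron.

For θ = 40°:
cos(40°) = 0.7660
1 - cos(40°) = 0.2340

Δλ = 2.4263 × 0.2340
Δλ = 0.5676 pm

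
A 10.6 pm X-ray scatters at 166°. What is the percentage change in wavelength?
45.0995%

Calculate the Compton shift:
Δλ = λ_C(1 - cos(166°))
Δλ = 2.4263 × (1 - cos(166°))
Δλ = 2.4263 × 1.9703
Δλ = 4.7805 pm

Percentage change:
(Δλ/λ₀) × 100 = (4.7805/10.6) × 100
= 45.0995%

(Intermediate values are shown rounded; full precision is carried through to the final answer.)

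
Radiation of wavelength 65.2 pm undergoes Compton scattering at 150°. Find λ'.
69.7276 pm

Using the Compton formula: λ' = λ + λ_C(1 − cos θ)

For θ = 150°, cos θ = -√3/2 (exact) ≈ -0.8660, so:
1 − cos 150° = 1 − (-√3/2) ≈ 1.8660

Δλ = λ_C × 1.8660 = 2.4263 × 1.8660 = 4.5276 pm

λ' = 65.2 + 4.5276 = 69.7276 pm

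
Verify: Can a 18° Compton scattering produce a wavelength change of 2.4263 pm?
No, inconsistent

Calculate the expected shift for θ = 18°:

Δλ_expected = λ_C(1 - cos(18°))
Δλ_expected = 2.4263 × (1 - cos(18°))
Δλ_expected = 2.4263 × 0.0489
Δλ_expected = 0.1188 pm

Given shift: 2.4263 pm
Expected shift: 0.1188 pm
Difference: 2.3076 pm

The values do not match. The given shift corresponds to θ ≈ 90.0°, not 18°.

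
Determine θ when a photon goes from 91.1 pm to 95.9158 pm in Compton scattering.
170.01°

First find the wavelength shift:
Δλ = λ' - λ = 95.9158 - 91.1 = 4.8158 pm

Using Δλ = λ_C(1 - cos θ), with λ_C = h/(m_e·c) ≈ 2.42631024 pm:
cos θ = 1 - Δλ/λ_C
cos θ = 1 - 4.8158/2.42631024
cos θ = -0.984825

θ = arccos(-0.984825)
θ = 170.01°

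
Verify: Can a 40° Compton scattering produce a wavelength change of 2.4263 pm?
No, inconsistent

Calculate the expected shift for θ = 40°:

Δλ_expected = λ_C(1 - cos(40°))
Δλ_expected = 2.4263 × (1 - cos(40°))
Δλ_expected = 2.4263 × 0.2340
Δλ_expected = 0.5676 pm

Given shift: 2.4263 pm
Expected shift: 0.5676 pm
Difference: 1.8587 pm

The values do not match. The given shift corresponds to θ ≈ 90.0°, not 40°.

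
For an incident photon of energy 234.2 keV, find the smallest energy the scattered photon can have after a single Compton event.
122.1933 keV (at θ = 180°)

The scattered photon has minimum energy when its wavelength is maximum, i.e., when the Compton shift Δλ = λ_C(1 − cos θ) is maximum. This occurs at θ = 180° (backscattering), giving Δλ_max = 2λ_C = 4.8526 pm.

Initial wavelength: λ₀ = hc/E₀ = 5.2939 pm
Maximum final wavelength: λ'_max = λ₀ + 2λ_C = 5.2939 + 4.8526 = 10.1466 pm
Minimum final energy: E'_min = hc/λ'_max = 122.1933 keV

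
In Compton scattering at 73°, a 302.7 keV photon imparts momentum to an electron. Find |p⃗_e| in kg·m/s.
1.6847e-22 kg·m/s

The electron is initially at rest, so by conservation of momentum:
p⃗_e = p⃗₀ − p⃗'  (incident photon momentum minus scattered photon momentum)

Photon momentum magnitudes (p = h/λ = E/c):
λ₀ = hc/E₀ = 4.0959 pm → p₀ = h/λ₀ = 1.6177e-22 kg·m/s
Δλ = λ_C(1 − cos 73°) = 1.7169 pm
λ' = 5.8129 pm → p' = h/λ' = 1.1399e-22 kg·m/s

The scattered photon makes angle θ = 73° with the incident direction, so by the law of cosines:
|p⃗_e|² = p₀² + p'² − 2p₀p'cos θ
|p⃗_e|² = (1.6177e-22)² + (1.1399e-22)² − 2·1.6177e-22·1.1399e-22·cos(73°)
|p⃗_e| = 1.6847e-22 kg·m/s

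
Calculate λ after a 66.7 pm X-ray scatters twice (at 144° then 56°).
72.1588 pm

Apply Compton shift twice:

First scattering at θ₁ = 144°:
Δλ₁ = λ_C(1 - cos(144°))
Δλ₁ = 2.4263 × 1.8090
Δλ₁ = 4.3892 pm

After first scattering:
λ₁ = 66.7 + 4.3892 = 71.0892 pm

Second scattering at θ₂ = 56°:
Δλ₂ = λ_C(1 - cos(56°))
Δλ₂ = 2.4263 × 0.4408
Δλ₂ = 1.0695 pm

Final wavelength:
λ₂ = 71.0892 + 1.0695 = 72.1588 pm

Total shift: Δλ_total = 4.3892 + 1.0695 = 5.4588 pm

(Intermediate values are shown rounded; full precision is carried through to the final answer.)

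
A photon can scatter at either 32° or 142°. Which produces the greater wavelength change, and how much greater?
142° produces the larger shift by a factor of 11.767

Calculate both shifts using Δλ = λ_C(1 - cos θ):

For θ₁ = 32°:
Δλ₁ = 2.4263 × (1 - cos(32°))
Δλ₁ = 2.4263 × 0.1520
Δλ₁ = 0.3687 pm

For θ₂ = 142°:
Δλ₂ = 2.4263 × (1 - cos(142°))
Δλ₂ = 2.4263 × 1.7880
Δλ₂ = 4.3383 pm

The 142° angle produces the larger shift.
Ratio: 4.3383/0.3687 = 11.767

(Intermediate values are shown rounded; full precision is carried through to the final answer.)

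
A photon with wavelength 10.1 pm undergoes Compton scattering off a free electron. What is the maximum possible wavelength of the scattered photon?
14.9526 pm (at θ = 180°)

The Compton shift is Δλ = λ_C(1 − cos θ).

Since cos θ ranges from −1 to 1, the factor (1 − cos θ) ranges from 0 to 2; the maximum shift occurs at θ = 180° (backscattering):
Δλ_max = 2λ_C = 2 × 2.4263 pm = 4.8526 pm

Maximum scattered wavelength:
λ'_max = λ₀ + Δλ_max = 10.1 + 4.8526 = 14.9526 pm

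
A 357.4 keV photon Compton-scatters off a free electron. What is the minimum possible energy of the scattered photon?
148.9894 keV (at θ = 180°)

The scattered photon has minimum energy when its wavelength is maximum, i.e., when the Compton shift Δλ = λ_C(1 − cos θ) is maximum. This occurs at θ = 180° (backscattering), giving Δλ_max = 2λ_C = 4.8526 pm.

Initial wavelength: λ₀ = hc/E₀ = 3.4691 pm
Maximum final wavelength: λ'_max = λ₀ + 2λ_C = 3.4691 + 4.8526 = 8.3217 pm
Minimum final energy: E'_min = hc/λ'_max = 148.9894 keV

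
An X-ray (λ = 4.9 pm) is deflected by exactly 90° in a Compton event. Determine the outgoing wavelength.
7.3263 pm

Using the Compton formula: λ' = λ + λ_C(1 − cos θ)

For θ = 90°, cos θ = 0 (exact) = 0.0000, so:
1 − cos 90° = 1 − (0) = 1.0000

Δλ = λ_C × 1.0000 = 2.4263 × 1.0000 = 2.4263 pm

λ' = 4.9 + 2.4263 = 7.3263 pm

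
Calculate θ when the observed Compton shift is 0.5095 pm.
37.81°

From the Compton formula Δλ = λ_C(1 - cos θ), we can solve for θ:

cos θ = 1 - Δλ/λ_C

Given:
- Δλ = 0.5095 pm
- λ_C = h/(m_e·c) ≈ 2.42631024 pm

cos θ = 1 - 0.5095/2.42631024
cos θ = 1 - 0.209990
cos θ = 0.790010

θ = arccos(0.790010)
θ = 37.81°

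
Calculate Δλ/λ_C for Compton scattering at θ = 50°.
0.3572 λ_C

The Compton shift formula is:
Δλ = λ_C(1 - cos θ)

Dividing both sides by λ_C:
Δλ/λ_C = 1 - cos θ

For θ = 50°:
Δλ/λ_C = 1 - cos(50°)
Δλ/λ_C = 1 - 0.6428
Δλ/λ_C = 0.3572

This means the shift is 0.3572 × λ_C = 0.8667 pm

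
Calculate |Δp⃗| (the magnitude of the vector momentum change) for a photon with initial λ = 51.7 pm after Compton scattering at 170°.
2.4447e-23 kg·m/s

Photon momentum magnitude is p = h/λ.

Initial momentum:
p₀ = h/λ = 6.6261e-34/5.1700e-11 = 1.2816e-23 kg·m/s

After scattering:
λ' = λ + Δλ = 51.7 + 4.8158 = 56.5158 pm
p' = h/λ' = 6.6261e-34/5.6516e-11 = 1.1724e-23 kg·m/s

Momentum is a vector; the scattered photon's direction makes angle θ = 170° with the incident direction. The magnitude of the vector change Δp⃗ = p⃗₀ − p⃗' is found from the law of cosines:
|Δp⃗|² = p₀² + p'² − 2p₀p'cos θ
|Δp⃗|² = (1.2816e-23)² + (1.1724e-23)² − 2·1.2816e-23·1.1724e-23·cos(170°)
|Δp⃗| = 2.4447e-23 kg·m/s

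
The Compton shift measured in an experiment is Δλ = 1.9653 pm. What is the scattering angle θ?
79.05°

From the Compton formula Δλ = λ_C(1 - cos θ), we can solve for θ:

cos θ = 1 - Δλ/λ_C

Given:
- Δλ = 1.9653 pm
- λ_C = h/(m_e·c) ≈ 2.42631024 pm

cos θ = 1 - 1.9653/2.42631024
cos θ = 1 - 0.809995
cos θ = 0.190005

θ = arccos(0.190005)
θ = 79.05°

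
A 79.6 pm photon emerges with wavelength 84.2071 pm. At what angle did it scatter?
154.00°

First find the wavelength shift:
Δλ = λ' - λ = 84.2071 - 79.6 = 4.6071 pm

Using Δλ = λ_C(1 - cos θ), with λ_C = h/(m_e·c) ≈ 2.42631024 pm:
cos θ = 1 - Δλ/λ_C
cos θ = 1 - 4.6071/2.42631024
cos θ = -0.898809

θ = arccos(-0.898809)
θ = 154.00°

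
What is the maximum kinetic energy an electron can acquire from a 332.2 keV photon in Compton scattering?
187.7777 keV

Maximum energy transfer occurs at θ = 180° (backscattering).

Initial photon: E₀ = 332.2 keV → λ₀ = 3.7322 pm

Maximum Compton shift (at 180°):
Δλ_max = 2λ_C = 2 × 2.4263 = 4.8526 pm

Final wavelength:
λ' = 3.7322 + 4.8526 = 8.5848 pm

Minimum photon energy (maximum energy to electron):
E'_min = hc/λ' = 144.4223 keV

Maximum electron kinetic energy:
K_max = E₀ - E'_min = 332.2000 - 144.4223 = 187.7777 keV

(Intermediate values are shown rounded; full precision is carried through to the final answer.)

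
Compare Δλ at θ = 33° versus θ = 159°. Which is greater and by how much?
159° produces the larger shift by a factor of 11.985

Calculate both shifts using Δλ = λ_C(1 - cos θ):

For θ₁ = 33°:
Δλ₁ = 2.4263 × (1 - cos(33°))
Δλ₁ = 2.4263 × 0.1613
Δλ₁ = 0.3914 pm

For θ₂ = 159°:
Δλ₂ = 2.4263 × (1 - cos(159°))
Δλ₂ = 2.4263 × 1.9336
Δλ₂ = 4.6915 pm

The 159° angle produces the larger shift.
Ratio: 4.6915/0.3914 = 11.985

(Intermediate values are shown rounded; full precision is carried through to the final answer.)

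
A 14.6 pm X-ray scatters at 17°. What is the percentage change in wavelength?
0.7262%

Calculate the Compton shift:
Δλ = λ_C(1 - cos(17°))
Δλ = 2.4263 × (1 - cos(17°))
Δλ = 2.4263 × 0.0437
Δλ = 0.1060 pm

Percentage change:
(Δλ/λ₀) × 100 = (0.1060/14.6) × 100
= 0.7262%

(Intermediate values are shown rounded; full precision is carried through to the final answer.)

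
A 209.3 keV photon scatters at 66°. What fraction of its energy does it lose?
0.1955 (or 19.55%)

Calculate initial and final photon energies:

Initial: E₀ = 209.3 keV → λ₀ = 5.9238 pm
Compton shift: Δλ = 1.4394 pm
Final wavelength: λ' = 7.3632 pm
Final energy: E' = 168.3837 keV

Fractional energy loss:
(E₀ - E')/E₀ = (209.3000 - 168.3837)/209.3000
= 40.9163/209.3000
= 0.1955
= 19.55%

(Intermediate values are shown rounded; full precision is carried through to the final answer.)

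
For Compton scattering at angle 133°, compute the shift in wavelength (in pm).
4.0810 pm

Using the Compton scattering formula:
Δλ = λ_C(1 - cos θ)

where λ_C = h/(m_e·c) ≈ 2.4263 pm is the Compton wavelength of an electron.

For θ = 133°:
cos(133°) = -0.6820
1 - cos(133°) = 1.6820

Δλ = 2.4263 × 1.6820
Δλ = 4.0810 pm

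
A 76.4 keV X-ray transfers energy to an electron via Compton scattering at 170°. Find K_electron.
17.4835 keV

By energy conservation: K_e = E_initial - E_final

First find the scattered photon energy:
Initial wavelength: λ = hc/E = 16.2283 pm
Compton shift: Δλ = λ_C(1 - cos(170°)) = 4.8158 pm
Final wavelength: λ' = 16.2283 + 4.8158 = 21.0441 pm
Final photon energy: E' = hc/λ' = 58.9165 keV

Electron kinetic energy:
K_e = E - E' = 76.4000 - 58.9165 = 17.4835 keV

(Intermediate values are shown rounded; full precision is carried through to the final answer.)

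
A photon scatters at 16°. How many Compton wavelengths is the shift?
0.0387 λ_C

The Compton shift formula is:
Δλ = λ_C(1 - cos θ)

Dividing both sides by λ_C:
Δλ/λ_C = 1 - cos θ

For θ = 16°:
Δλ/λ_C = 1 - cos(16°)
Δλ/λ_C = 1 - 0.9613
Δλ/λ_C = 0.0387

This means the shift is 0.0387 × λ_C = 0.0940 pm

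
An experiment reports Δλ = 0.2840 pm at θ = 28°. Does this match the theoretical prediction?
Yes, consistent

Calculate the expected shift for θ = 28°:

Δλ_expected = λ_C(1 - cos(28°))
Δλ_expected = 2.4263 × (1 - cos(28°))
Δλ_expected = 2.4263 × 0.1171
Δλ_expected = 0.2840 pm

Given shift: 0.2840 pm
Expected shift: 0.2840 pm
Difference: 0.0000 pm

The values match. This is consistent with Compton scattering at the stated angle.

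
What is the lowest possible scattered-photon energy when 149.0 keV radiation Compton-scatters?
94.1149 keV (at θ = 180°)

The scattered photon has minimum energy when its wavelength is maximum, i.e., when the Compton shift Δλ = λ_C(1 − cos θ) is maximum. This occurs at θ = 180° (backscattering), giving Δλ_max = 2λ_C = 4.8526 pm.

Initial wavelength: λ₀ = hc/E₀ = 8.3211 pm
Maximum final wavelength: λ'_max = λ₀ + 2λ_C = 8.3211 + 4.8526 = 13.1737 pm
Minimum final energy: E'_min = hc/λ'_max = 94.1149 keV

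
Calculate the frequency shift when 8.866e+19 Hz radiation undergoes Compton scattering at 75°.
3.078e+19 Hz (decrease)

Convert frequency to wavelength (c = 299792458 m/s):
λ₀ = c/f₀ = 299792458/8.866e+19 = 3.3813722e-12 m = 3.3814 pm

Calculate Compton shift:
Δλ = λ_C(1 - cos(75°)) = 1.7983 pm

Final wavelength:
λ' = λ₀ + Δλ = 3.3814 + 1.7983 = 5.1797 pm

Final frequency:
f' = c/λ' = 299792458/5.1797071e-12 = 5.7878264e+19 Hz

Frequency shift (decrease):
Δf = f₀ - f' = 8.866e+19 - 5.7878264e+19 = 3.078e+19 Hz

(Intermediate values are shown rounded; full precision is carried through to the final answer.)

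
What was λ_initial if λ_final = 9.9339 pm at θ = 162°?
5.2000 pm

From λ' = λ + Δλ, we have λ = λ' - Δλ

First calculate the Compton shift:
Δλ = λ_C(1 - cos θ)
Δλ = 2.4263 × (1 - cos(162°))
Δλ = 2.4263 × 1.9511
Δλ = 4.7339 pm

Initial wavelength:
λ = λ' - Δλ
λ = 9.9339 - 4.7339
λ = 5.2000 pm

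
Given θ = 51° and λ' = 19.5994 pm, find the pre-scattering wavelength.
18.7000 pm

From λ' = λ + Δλ, we have λ = λ' - Δλ

First calculate the Compton shift:
Δλ = λ_C(1 - cos θ)
Δλ = 2.4263 × (1 - cos(51°))
Δλ = 2.4263 × 0.3707
Δλ = 0.8994 pm

Initial wavelength:
λ = λ' - Δλ
λ = 19.5994 - 0.8994
λ = 18.7000 pm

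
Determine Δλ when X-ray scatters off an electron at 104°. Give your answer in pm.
3.0133 pm

Using the Compton scattering formula:
Δλ = λ_C(1 - cos θ)

where λ_C = h/(m_e·c) ≈ 2.4263 pm is the Compton wavelength of an electron.

For θ = 104°:
cos(104°) = -0.2419
1 - cos(104°) = 1.2419

Δλ = 2.4263 × 1.2419
Δλ = 3.0133 pm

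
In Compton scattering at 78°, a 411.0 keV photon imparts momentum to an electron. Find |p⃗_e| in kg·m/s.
2.3237e-22 kg·m/s

The electron is initially at rest, so by conservation of momentum:
p⃗_e = p⃗₀ − p⃗'  (incident photon momentum minus scattered photon momentum)

Photon momentum magnitudes (p = h/λ = E/c):
λ₀ = hc/E₀ = 3.0166 pm → p₀ = h/λ₀ = 2.1965e-22 kg·m/s
Δλ = λ_C(1 − cos 78°) = 1.9219 pm
λ' = 4.9385 pm → p' = h/λ' = 1.3417e-22 kg·m/s

The scattered photon makes angle θ = 78° with the incident direction, so by the law of cosines:
|p⃗_e|² = p₀² + p'² − 2p₀p'cos θ
|p⃗_e|² = (2.1965e-22)² + (1.3417e-22)² − 2·2.1965e-22·1.3417e-22·cos(78°)
|p⃗_e| = 2.3237e-22 kg·m/s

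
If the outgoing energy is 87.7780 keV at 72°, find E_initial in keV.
99.6000 keV

Convert final energy to wavelength (hc ≈ 1239.842 keV·pm):
λ' = hc/E' = 1239.842 / 87.7780 = 14.1247 pm

Calculate the Compton shift:
Δλ = λ_C(1 - cos(72°))
Δλ = 2.4263 × (1 - cos(72°))
Δλ = 1.6765 pm

Initial wavelength:
λ = λ' - Δλ = 14.1247 - 1.6765 = 12.4482 pm

Initial energy:
E = hc/λ = 1239.842 / 12.4482 = 99.6000 keV

(Intermediate values are shown rounded; full precision is carried through to the final answer.)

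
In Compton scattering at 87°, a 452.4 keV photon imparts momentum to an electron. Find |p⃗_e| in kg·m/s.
2.6910e-22 kg·m/s

The electron is initially at rest, so by conservation of momentum:
p⃗_e = p⃗₀ − p⃗'  (incident photon momentum minus scattered photon momentum)

Photon momentum magnitudes (p = h/λ = E/c):
λ₀ = hc/E₀ = 2.7406 pm → p₀ = h/λ₀ = 2.4178e-22 kg·m/s
Δλ = λ_C(1 − cos 87°) = 2.2993 pm
λ' = 5.0399 pm → p' = h/λ' = 1.3147e-22 kg·m/s

The scattered photon makes angle θ = 87° with the incident direction, so by the law of cosines:
|p⃗_e|² = p₀² + p'² − 2p₀p'cos θ
|p⃗_e|² = (2.4178e-22)² + (1.3147e-22)² − 2·2.4178e-22·1.3147e-22·cos(87°)
|p⃗_e| = 2.6910e-22 kg·m/s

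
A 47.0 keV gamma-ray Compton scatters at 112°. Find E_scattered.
41.7247 keV

First convert energy to wavelength:
λ = hc/E, with hc ≈ 1239.842 keV·pm (i.e. 1239.842 eV·nm)

For E = 47.0 keV = 47000 eV:
λ = 1239.842 keV·pm / 47.0 keV
λ = 26.3796 pm

Calculate the Compton shift:
Δλ = λ_C(1 - cos(112°)) = 2.4263 × 1.3746
Δλ = 3.3352 pm

Final wavelength:
λ' = 26.3796 + 3.3352 = 29.7148 pm

Final energy:
E' = hc/λ' = 1239.842 / 29.7148 = 41.7247 keV

(Intermediate values are shown rounded; full precision is carried through to the final answer.)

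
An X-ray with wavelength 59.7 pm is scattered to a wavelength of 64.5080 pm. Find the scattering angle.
168.99°

First find the wavelength shift:
Δλ = λ' - λ = 64.5080 - 59.7 = 4.8080 pm

Using Δλ = λ_C(1 - cos θ), with λ_C = h/(m_e·c) ≈ 2.42631024 pm:
cos θ = 1 - Δλ/λ_C
cos θ = 1 - 4.8080/2.42631024
cos θ = -0.981610

θ = arccos(-0.981610)
θ = 168.99°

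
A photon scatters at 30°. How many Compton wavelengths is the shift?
0.1340 λ_C

The Compton shift formula is:
Δλ = λ_C(1 - cos θ)

Dividing both sides by λ_C:
Δλ/λ_C = 1 - cos θ

For θ = 30°:
Δλ/λ_C = 1 - cos(30°)
Δλ/λ_C = 1 - 0.8660
Δλ/λ_C = 0.1340

This means the shift is 0.1340 × λ_C = 0.3251 pm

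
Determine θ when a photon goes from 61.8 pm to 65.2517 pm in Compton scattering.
115.00°

First find the wavelength shift:
Δλ = λ' - λ = 65.2517 - 61.8 = 3.4517 pm

Using Δλ = λ_C(1 - cos θ), with λ_C = h/(m_e·c) ≈ 2.42631024 pm:
cos θ = 1 - Δλ/λ_C
cos θ = 1 - 3.4517/2.42631024
cos θ = -0.422613

θ = arccos(-0.422613)
θ = 115.00°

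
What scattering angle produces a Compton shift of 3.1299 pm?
106.86°

From the Compton formula Δλ = λ_C(1 - cos θ), we can solve for θ:

cos θ = 1 - Δλ/λ_C

Given:
- Δλ = 3.1299 pm
- λ_C = h/(m_e·c) ≈ 2.42631024 pm

cos θ = 1 - 3.1299/2.42631024
cos θ = 1 - 1.289983
cos θ = -0.289983

θ = arccos(-0.289983)
θ = 106.86°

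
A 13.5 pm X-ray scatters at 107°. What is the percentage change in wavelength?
23.2274%

Calculate the Compton shift:
Δλ = λ_C(1 - cos(107°))
Δλ = 2.4263 × (1 - cos(107°))
Δλ = 2.4263 × 1.2924
Δλ = 3.1357 pm

Percentage change:
(Δλ/λ₀) × 100 = (3.1357/13.5) × 100
= 23.2274%

(Intermediate values are shown rounded; full precision is carried through to the final answer.)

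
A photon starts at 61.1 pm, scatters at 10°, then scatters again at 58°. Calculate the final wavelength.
62.2774 pm

Apply Compton shift twice:

First scattering at θ₁ = 10°:
Δλ₁ = λ_C(1 - cos(10°))
Δλ₁ = 2.4263 × 0.0152
Δλ₁ = 0.0369 pm

After first scattering:
λ₁ = 61.1 + 0.0369 = 61.1369 pm

Second scattering at θ₂ = 58°:
Δλ₂ = λ_C(1 - cos(58°))
Δλ₂ = 2.4263 × 0.4701
Δλ₂ = 1.1406 pm

Final wavelength:
λ₂ = 61.1369 + 1.1406 = 62.2774 pm

Total shift: Δλ_total = 0.0369 + 1.1406 = 1.1774 pm

(Intermediate values are shown rounded; full precision is carried through to the final answer.)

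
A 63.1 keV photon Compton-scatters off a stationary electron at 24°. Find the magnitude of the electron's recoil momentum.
1.3953e-23 kg·m/s

The electron is initially at rest, so by conservation of momentum:
p⃗_e = p⃗₀ − p⃗'  (incident photon momentum minus scattered photon momentum)

Photon momentum magnitudes (p = h/λ = E/c):
λ₀ = hc/E₀ = 19.6488 pm → p₀ = h/λ₀ = 3.3722e-23 kg·m/s
Δλ = λ_C(1 − cos 24°) = 0.2098 pm
λ' = 19.8586 pm → p' = h/λ' = 3.3366e-23 kg·m/s

The scattered photon makes angle θ = 24° with the incident direction, so by the law of cosines:
|p⃗_e|² = p₀² + p'² − 2p₀p'cos θ
|p⃗_e|² = (3.3722e-23)² + (3.3366e-23)² − 2·3.3722e-23·3.3366e-23·cos(24°)
|p⃗_e| = 1.3953e-23 kg·m/s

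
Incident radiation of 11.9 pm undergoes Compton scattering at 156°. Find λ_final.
16.5429 pm

Using the Compton scattering formula:
λ' = λ + Δλ = λ + λ_C(1 - cos θ)

Given:
- Initial wavelength λ = 11.9 pm
- Scattering angle θ = 156°
- Compton wavelength λ_C ≈ 2.4263 pm

Calculate the shift:
Δλ = 2.4263 × (1 - cos(156°))
Δλ = 2.4263 × 1.9135
Δλ = 4.6429 pm

Final wavelength:
λ' = 11.9 + 4.6429 = 16.5429 pm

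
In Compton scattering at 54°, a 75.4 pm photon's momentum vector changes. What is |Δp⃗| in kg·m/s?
7.9277e-24 kg·m/s

Photon momentum magnitude is p = h/λ.

Initial momentum:
p₀ = h/λ = 6.6261e-34/7.5400e-11 = 8.7879e-24 kg·m/s

After scattering:
λ' = λ + Δλ = 75.4 + 1.0002 = 76.4002 pm
p' = h/λ' = 6.6261e-34/7.6400e-11 = 8.6728e-24 kg·m/s

Momentum is a vector; the scattered photon's direction makes angle θ = 54° with the incident direction. The magnitude of the vector change Δp⃗ = p⃗₀ − p⃗' is found from the law of cosines:
|Δp⃗|² = p₀² + p'² − 2p₀p'cos θ
|Δp⃗|² = (8.7879e-24)² + (8.6728e-24)² − 2·8.7879e-24·8.6728e-24·cos(54°)
|Δp⃗| = 7.9277e-24 kg·m/s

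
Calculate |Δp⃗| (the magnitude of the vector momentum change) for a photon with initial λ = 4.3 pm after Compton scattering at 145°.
2.2074e-22 kg·m/s

Photon momentum magnitude is p = h/λ.

Initial momentum:
p₀ = h/λ = 6.6261e-34/4.3000e-12 = 1.5409e-22 kg·m/s

After scattering:
λ' = λ + Δλ = 4.3 + 4.4138 = 8.7138 pm
p' = h/λ' = 6.6261e-34/8.7138e-12 = 7.6041e-23 kg·m/s

Momentum is a vector; the scattered photon's direction makes angle θ = 145° with the incident direction. The magnitude of the vector change Δp⃗ = p⃗₀ − p⃗' is found from the law of cosines:
|Δp⃗|² = p₀² + p'² − 2p₀p'cos θ
|Δp⃗|² = (1.5409e-22)² + (7.6041e-23)² − 2·1.5409e-22·7.6041e-23·cos(145°)
|Δp⃗| = 2.2074e-22 kg·m/s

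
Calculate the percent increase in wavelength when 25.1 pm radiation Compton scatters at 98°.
11.0119%

Calculate the Compton shift:
Δλ = λ_C(1 - cos(98°))
Δλ = 2.4263 × (1 - cos(98°))
Δλ = 2.4263 × 1.1392
Δλ = 2.7640 pm

Percentage change:
(Δλ/λ₀) × 100 = (2.7640/25.1) × 100
= 11.0119%

(Intermediate values are shown rounded; full precision is carried through to the final answer.)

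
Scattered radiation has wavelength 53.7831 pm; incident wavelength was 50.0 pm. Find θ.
124.00°

First find the wavelength shift:
Δλ = λ' - λ = 53.7831 - 50.0 = 3.7831 pm

Using Δλ = λ_C(1 - cos θ), with λ_C = h/(m_e·c) ≈ 2.42631024 pm:
cos θ = 1 - Δλ/λ_C
cos θ = 1 - 3.7831/2.42631024
cos θ = -0.559199

θ = arccos(-0.559199)
θ = 124.00°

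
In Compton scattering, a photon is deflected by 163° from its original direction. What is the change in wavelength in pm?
4.7466 pm

Using the Compton scattering formula:
Δλ = λ_C(1 - cos θ)

where λ_C = h/(m_e·c) ≈ 2.4263 pm is the Compton wavelength of an electron.

For θ = 163°:
cos(163°) = -0.9563
1 - cos(163°) = 1.9563

Δλ = 2.4263 × 1.9563
Δλ = 4.7466 pm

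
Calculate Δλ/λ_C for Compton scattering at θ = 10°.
0.0152 λ_C

The Compton shift formula is:
Δλ = λ_C(1 - cos θ)

Dividing both sides by λ_C:
Δλ/λ_C = 1 - cos θ

For θ = 10°:
Δλ/λ_C = 1 - cos(10°)
Δλ/λ_C = 1 - 0.9848
Δλ/λ_C = 0.0152

This means the shift is 0.0152 × λ_C = 0.0369 pm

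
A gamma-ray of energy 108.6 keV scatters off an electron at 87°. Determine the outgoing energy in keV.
90.3944 keV

First convert energy to wavelength:
λ = hc/E, with hc ≈ 1239.842 keV·pm (i.e. 1239.842 eV·nm)

For E = 108.6 keV = 108600 eV:
λ = 1239.842 keV·pm / 108.6 keV
λ = 11.4166 pm

Calculate the Compton shift:
Δλ = λ_C(1 - cos(87°)) = 2.4263 × 0.9477
Δλ = 2.2993 pm

Final wavelength:
λ' = 11.4166 + 2.2993 = 13.7159 pm

Final energy:
E' = hc/λ' = 1239.842 / 13.7159 = 90.3944 keV

(Intermediate values are shown rounded; full precision is carried through to the final answer.)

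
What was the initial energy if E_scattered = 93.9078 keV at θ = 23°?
95.3000 keV

Convert final energy to wavelength (hc ≈ 1239.842 keV·pm):
λ' = hc/E' = 1239.842 / 93.9078 = 13.2028 pm

Calculate the Compton shift:
Δλ = λ_C(1 - cos(23°))
Δλ = 2.4263 × (1 - cos(23°))
Δλ = 0.1929 pm

Initial wavelength:
λ = λ' - Δλ = 13.2028 - 0.1929 = 13.0099 pm

Initial energy:
E = hc/λ = 1239.842 / 13.0099 = 95.3000 keV

(Intermediate values are shown rounded; full precision is carried through to the final answer.)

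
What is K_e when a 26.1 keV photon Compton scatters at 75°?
0.9520 keV

By energy conservation: K_e = E_initial - E_final

First find the scattered photon energy:
Initial wavelength: λ = hc/E = 47.5035 pm
Compton shift: Δλ = λ_C(1 - cos(75°)) = 1.7983 pm
Final wavelength: λ' = 47.5035 + 1.7983 = 49.3019 pm
Final photon energy: E' = hc/λ' = 25.1480 keV

Electron kinetic energy:
K_e = E - E' = 26.1000 - 25.1480 = 0.9520 keV

(Intermediate values are shown rounded; full precision is carried through to the final answer.)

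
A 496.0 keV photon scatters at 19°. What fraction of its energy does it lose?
0.0502 (or 5.02%)

Calculate initial and final photon energies:

Initial: E₀ = 496.0 keV → λ₀ = 2.4997 pm
Compton shift: Δλ = 0.1322 pm
Final wavelength: λ' = 2.6319 pm
Final energy: E' = 471.0878 keV

Fractional energy loss:
(E₀ - E')/E₀ = (496.0000 - 471.0878)/496.0000
= 24.9122/496.0000
= 0.0502
= 5.02%

(Intermediate values are shown rounded; full precision is carried through to the final answer.)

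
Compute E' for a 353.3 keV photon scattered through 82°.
221.4814 keV

First convert energy to wavelength:
λ = hc/E, with hc ≈ 1239.842 keV·pm (i.e. 1239.842 eV·nm)

For E = 353.3 keV = 353300 eV:
λ = 1239.842 keV·pm / 353.3 keV
λ = 3.5093 pm

Calculate the Compton shift:
Δλ = λ_C(1 - cos(82°)) = 2.4263 × 0.8608
Δλ = 2.0886 pm

Final wavelength:
λ' = 3.5093 + 2.0886 = 5.5980 pm

Final energy:
E' = hc/λ' = 1239.842 / 5.5980 = 221.4814 keV

(Intermediate values are shown rounded; full precision is carried through to the final answer.)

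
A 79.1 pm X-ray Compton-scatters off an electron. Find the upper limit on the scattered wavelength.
83.9526 pm (at θ = 180°)

The Compton shift is Δλ = λ_C(1 − cos θ).

Since cos θ ranges from −1 to 1, the factor (1 − cos θ) ranges from 0 to 2; the maximum shift occurs at θ = 180° (backscattering):
Δλ_max = 2λ_C = 2 × 2.4263 pm = 4.8526 pm

Maximum scattered wavelength:
λ'_max = λ₀ + Δλ_max = 79.1 + 4.8526 = 83.9526 pm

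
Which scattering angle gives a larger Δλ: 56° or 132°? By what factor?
132° produces the larger shift by a factor of 3.787

Calculate both shifts using Δλ = λ_C(1 - cos θ):

For θ₁ = 56°:
Δλ₁ = 2.4263 × (1 - cos(56°))
Δλ₁ = 2.4263 × 0.4408
Δλ₁ = 1.0695 pm

For θ₂ = 132°:
Δλ₂ = 2.4263 × (1 - cos(132°))
Δλ₂ = 2.4263 × 1.6691
Δλ₂ = 4.0498 pm

The 132° angle produces the larger shift.
Ratio: 4.0498/1.0695 = 3.787

(Intermediate values are shown rounded; full precision is carried through to the final answer.)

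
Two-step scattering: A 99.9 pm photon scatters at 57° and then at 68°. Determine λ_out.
102.5222 pm

Apply Compton shift twice:

First scattering at θ₁ = 57°:
Δλ₁ = λ_C(1 - cos(57°))
Δλ₁ = 2.4263 × 0.4554
Δλ₁ = 1.1048 pm

After first scattering:
λ₁ = 99.9 + 1.1048 = 101.0048 pm

Second scattering at θ₂ = 68°:
Δλ₂ = λ_C(1 - cos(68°))
Δλ₂ = 2.4263 × 0.6254
Δλ₂ = 1.5174 pm

Final wavelength:
λ₂ = 101.0048 + 1.5174 = 102.5222 pm

Total shift: Δλ_total = 1.1048 + 1.5174 = 2.6222 pm

(Intermediate values are shown rounded; full precision is carried through to the final answer.)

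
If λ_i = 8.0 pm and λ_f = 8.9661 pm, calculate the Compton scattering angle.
53.00°

First find the wavelength shift:
Δλ = λ' - λ = 8.9661 - 8.0 = 0.9661 pm

Using Δλ = λ_C(1 - cos θ), with λ_C = h/(m_e·c) ≈ 2.42631024 pm:
cos θ = 1 - Δλ/λ_C
cos θ = 1 - 0.9661/2.42631024
cos θ = 0.601823

θ = arccos(0.601823)
θ = 53.00°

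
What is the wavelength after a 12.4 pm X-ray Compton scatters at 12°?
12.4530 pm

Using the Compton scattering formula:
λ' = λ + Δλ = λ + λ_C(1 - cos θ)

Given:
- Initial wavelength λ = 12.4 pm
- Scattering angle θ = 12°
- Compton wavelength λ_C ≈ 2.4263 pm

Calculate the shift:
Δλ = 2.4263 × (1 - cos(12°))
Δλ = 2.4263 × 0.0219
Δλ = 0.0530 pm

Final wavelength:
λ' = 12.4 + 0.0530 = 12.4530 pm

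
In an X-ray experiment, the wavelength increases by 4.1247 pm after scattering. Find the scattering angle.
134.43°

From the Compton formula Δλ = λ_C(1 - cos θ), we can solve for θ:

cos θ = 1 - Δλ/λ_C

Given:
- Δλ = 4.1247 pm
- λ_C = h/(m_e·c) ≈ 2.42631024 pm

cos θ = 1 - 4.1247/2.42631024
cos θ = 1 - 1.699989
cos θ = -0.699989

θ = arccos(-0.699989)
θ = 134.43°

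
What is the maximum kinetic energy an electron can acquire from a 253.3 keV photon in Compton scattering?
126.1025 keV

Maximum energy transfer occurs at θ = 180° (backscattering).

Initial photon: E₀ = 253.3 keV → λ₀ = 4.8948 pm

Maximum Compton shift (at 180°):
Δλ_max = 2λ_C = 2 × 2.4263 = 4.8526 pm

Final wavelength:
λ' = 4.8948 + 4.8526 = 9.7474 pm

Minimum photon energy (maximum energy to electron):
E'_min = hc/λ' = 127.1975 keV

Maximum electron kinetic energy:
K_max = E₀ - E'_min = 253.3000 - 127.1975 = 126.1025 keV

(Intermediate values are shown rounded; full precision is carried through to the final answer.)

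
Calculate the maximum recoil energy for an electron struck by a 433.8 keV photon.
273.0053 keV

Maximum energy transfer occurs at θ = 180° (backscattering).

Initial photon: E₀ = 433.8 keV → λ₀ = 2.8581 pm

Maximum Compton shift (at 180°):
Δλ_max = 2λ_C = 2 × 2.4263 = 4.8526 pm

Final wavelength:
λ' = 2.8581 + 4.8526 = 7.7107 pm

Minimum photon energy (maximum energy to electron):
E'_min = hc/λ' = 160.7947 keV

Maximum electron kinetic energy:
K_max = E₀ - E'_min = 433.8000 - 160.7947 = 273.0053 keV

(Intermediate values are shown rounded; full precision is carried through to the final answer.)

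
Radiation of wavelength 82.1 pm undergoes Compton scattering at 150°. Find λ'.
86.6276 pm

Using the Compton formula: λ' = λ + λ_C(1 − cos θ)

For θ = 150°, cos θ = -√3/2 (exact) ≈ -0.8660, so:
1 − cos 150° = 1 − (-√3/2) ≈ 1.8660

Δλ = λ_C × 1.8660 = 2.4263 × 1.8660 = 4.5276 pm

λ' = 82.1 + 4.5276 = 86.6276 pm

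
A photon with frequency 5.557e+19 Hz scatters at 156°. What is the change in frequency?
2.570e+19 Hz (decrease)

Convert frequency to wavelength (c = 299792458 m/s):
λ₀ = c/f₀ = 299792458/5.557e+19 = 5.3948616e-12 m = 5.3949 pm

Calculate Compton shift:
Δλ = λ_C(1 - cos(156°)) = 4.6429 pm

Final wavelength:
λ' = λ₀ + Δλ = 5.3949 + 4.6429 = 10.0377 pm

Final frequency:
f' = c/λ' = 299792458/1.0037717e-11 = 2.9866599e+19 Hz

Frequency shift (decrease):
Δf = f₀ - f' = 5.557e+19 - 2.9866599e+19 = 2.570e+19 Hz

(Intermediate values are shown rounded; full precision is carried through to the final answer.)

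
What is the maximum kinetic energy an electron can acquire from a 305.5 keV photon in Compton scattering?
166.3642 keV

Maximum energy transfer occurs at θ = 180° (backscattering).

Initial photon: E₀ = 305.5 keV → λ₀ = 4.0584 pm

Maximum Compton shift (at 180°):
Δλ_max = 2λ_C = 2 × 2.4263 = 4.8526 pm

Final wavelength:
λ' = 4.0584 + 4.8526 = 8.9110 pm

Minimum photon energy (maximum energy to electron):
E'_min = hc/λ' = 139.1358 keV

Maximum electron kinetic energy:
K_max = E₀ - E'_min = 305.5000 - 139.1358 = 166.3642 keV

(Intermediate values are shown rounded; full precision is carried through to the final answer.)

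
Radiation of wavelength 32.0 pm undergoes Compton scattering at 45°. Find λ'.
32.7106 pm

Using the Compton formula: λ' = λ + λ_C(1 − cos θ)

For θ = 45°, cos θ = √2/2 (exact) ≈ 0.7071, so:
1 − cos 45° = 1 − (√2/2) ≈ 0.2929

Δλ = λ_C × 0.2929 = 2.4263 × 0.2929 = 0.7106 pm

λ' = 32.0 + 0.7106 = 32.7106 pm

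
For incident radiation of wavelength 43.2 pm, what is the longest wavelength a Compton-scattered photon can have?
48.0526 pm (at θ = 180°)

The Compton shift is Δλ = λ_C(1 − cos θ).

Since cos θ ranges from −1 to 1, the factor (1 − cos θ) ranges from 0 to 2; the maximum shift occurs at θ = 180° (backscattering):
Δλ_max = 2λ_C = 2 × 2.4263 pm = 4.8526 pm

Maximum scattered wavelength:
λ'_max = λ₀ + Δλ_max = 43.2 + 4.8526 = 48.0526 pm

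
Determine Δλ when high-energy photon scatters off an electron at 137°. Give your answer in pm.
4.2008 pm

Using the Compton scattering formula:
Δλ = λ_C(1 - cos θ)

where λ_C = h/(m_e·c) ≈ 2.4263 pm is the Compton wavelength of an electron.

For θ = 137°:
cos(137°) = -0.7314
1 - cos(137°) = 1.7314

Δλ = 2.4263 × 1.7314
Δλ = 4.2008 pm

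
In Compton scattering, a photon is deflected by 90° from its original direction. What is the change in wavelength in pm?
2.4263 pm

Using the Compton scattering formula:
Δλ = λ_C(1 - cos θ)

where λ_C = h/(m_e·c) ≈ 2.4263 pm is the Compton wavelength of an electron.

For θ = 90°:
cos(90°) = 0.0000
1 - cos(90°) = 1.0000

Δλ = 2.4263 × 1.0000
Δλ = 2.4263 pm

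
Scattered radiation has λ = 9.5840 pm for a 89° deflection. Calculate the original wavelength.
7.2000 pm

From λ' = λ + Δλ, we have λ = λ' - Δλ

First calculate the Compton shift:
Δλ = λ_C(1 - cos θ)
Δλ = 2.4263 × (1 - cos(89°))
Δλ = 2.4263 × 0.9825
Δλ = 2.3840 pm

Initial wavelength:
λ = λ' - Δλ
λ = 9.5840 - 2.3840
λ = 7.2000 pm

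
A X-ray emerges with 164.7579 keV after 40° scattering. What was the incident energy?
178.2000 keV

Convert final energy to wavelength (hc ≈ 1239.842 keV·pm):
λ' = hc/E' = 1239.842 / 164.7579 = 7.5252 pm

Calculate the Compton shift:
Δλ = λ_C(1 - cos(40°))
Δλ = 2.4263 × (1 - cos(40°))
Δλ = 0.5676 pm

Initial wavelength:
λ = λ' - Δλ = 7.5252 - 0.5676 = 6.9576 pm

Initial energy:
E = hc/λ = 1239.842 / 6.9576 = 178.2000 keV

(Intermediate values are shown rounded; full precision is carried through to the final answer.)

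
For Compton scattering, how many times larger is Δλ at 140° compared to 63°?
140° produces the larger shift by a factor of 3.234

Calculate both shifts using Δλ = λ_C(1 - cos θ):

For θ₁ = 63°:
Δλ₁ = 2.4263 × (1 - cos(63°))
Δλ₁ = 2.4263 × 0.5460
Δλ₁ = 1.3248 pm

For θ₂ = 140°:
Δλ₂ = 2.4263 × (1 - cos(140°))
Δλ₂ = 2.4263 × 1.7660
Δλ₂ = 4.2850 pm

The 140° angle produces the larger shift.
Ratio: 4.2850/1.3248 = 3.234

(Intermediate values are shown rounded; full precision is carried through to the final answer.)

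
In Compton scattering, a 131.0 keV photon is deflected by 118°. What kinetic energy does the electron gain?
35.8459 keV

By energy conservation: K_e = E_initial - E_final

First find the scattered photon energy:
Initial wavelength: λ = hc/E = 9.4644 pm
Compton shift: Δλ = λ_C(1 - cos(118°)) = 3.5654 pm
Final wavelength: λ' = 9.4644 + 3.5654 = 13.0298 pm
Final photon energy: E' = hc/λ' = 95.1541 keV

Electron kinetic energy:
K_e = E - E' = 131.0000 - 95.1541 = 35.8459 keV

(Intermediate values are shown rounded; full precision is carried through to the final answer.)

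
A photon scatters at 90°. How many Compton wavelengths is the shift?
1.0000 λ_C

The Compton shift formula is:
Δλ = λ_C(1 - cos θ)

Dividing both sides by λ_C:
Δλ/λ_C = 1 - cos θ

For θ = 90°:
Δλ/λ_C = 1 - cos(90°)
Δλ/λ_C = 1 - 0.0000
Δλ/λ_C = 1.0000

This means the shift is 1.0000 × λ_C = 2.4263 pm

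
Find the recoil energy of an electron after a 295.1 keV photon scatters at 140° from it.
149.0025 keV

By energy conservation: K_e = E_initial - E_final

First find the scattered photon energy:
Initial wavelength: λ = hc/E = 4.2014 pm
Compton shift: Δλ = λ_C(1 - cos(140°)) = 4.2850 pm
Final wavelength: λ' = 4.2014 + 4.2850 = 8.4864 pm
Final photon energy: E' = hc/λ' = 146.0975 keV

Electron kinetic energy:
K_e = E - E' = 295.1000 - 146.0975 = 149.0025 keV

(Intermediate values are shown rounded; full precision is carried through to the final answer.)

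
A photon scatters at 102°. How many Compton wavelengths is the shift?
1.2079 λ_C

The Compton shift formula is:
Δλ = λ_C(1 - cos θ)

Dividing both sides by λ_C:
Δλ/λ_C = 1 - cos θ

For θ = 102°:
Δλ/λ_C = 1 - cos(102°)
Δλ/λ_C = 1 - -0.2079
Δλ/λ_C = 1.2079

This means the shift is 1.2079 × λ_C = 2.9308 pm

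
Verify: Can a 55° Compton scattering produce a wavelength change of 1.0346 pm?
Yes, consistent

Calculate the expected shift for θ = 55°:

Δλ_expected = λ_C(1 - cos(55°))
Δλ_expected = 2.4263 × (1 - cos(55°))
Δλ_expected = 2.4263 × 0.4264
Δλ_expected = 1.0346 pm

Given shift: 1.0346 pm
Expected shift: 1.0346 pm
Difference: 0.0000 pm

The values match. This is consistent with Compton scattering at the stated angle.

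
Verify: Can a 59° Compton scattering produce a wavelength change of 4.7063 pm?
No, inconsistent

Calculate the expected shift for θ = 59°:

Δλ_expected = λ_C(1 - cos(59°))
Δλ_expected = 2.4263 × (1 - cos(59°))
Δλ_expected = 2.4263 × 0.4850
Δλ_expected = 1.1767 pm

Given shift: 4.7063 pm
Expected shift: 1.1767 pm
Difference: 3.5296 pm

The values do not match. The given shift corresponds to θ ≈ 160.0°, not 59°.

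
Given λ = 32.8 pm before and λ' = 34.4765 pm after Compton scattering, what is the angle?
72.00°

First find the wavelength shift:
Δλ = λ' - λ = 34.4765 - 32.8 = 1.6765 pm

Using Δλ = λ_C(1 - cos θ), with λ_C = h/(m_e·c) ≈ 2.42631024 pm:
cos θ = 1 - Δλ/λ_C
cos θ = 1 - 1.6765/2.42631024
cos θ = 0.309033

θ = arccos(0.309033)
θ = 72.00°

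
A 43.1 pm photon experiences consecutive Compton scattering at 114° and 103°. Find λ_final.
49.4853 pm

Apply Compton shift twice:

First scattering at θ₁ = 114°:
Δλ₁ = λ_C(1 - cos(114°))
Δλ₁ = 2.4263 × 1.4067
Δλ₁ = 3.4132 pm

After first scattering:
λ₁ = 43.1 + 3.4132 = 46.5132 pm

Second scattering at θ₂ = 103°:
Δλ₂ = λ_C(1 - cos(103°))
Δλ₂ = 2.4263 × 1.2250
Δλ₂ = 2.9721 pm

Final wavelength:
λ₂ = 46.5132 + 2.9721 = 49.4853 pm

Total shift: Δλ_total = 3.4132 + 2.9721 = 6.3853 pm

(Intermediate values are shown rounded; full precision is carried through to the final answer.)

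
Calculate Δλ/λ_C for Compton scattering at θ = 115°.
1.4226 λ_C

The Compton shift formula is:
Δλ = λ_C(1 - cos θ)

Dividing both sides by λ_C:
Δλ/λ_C = 1 - cos θ

For θ = 115°:
Δλ/λ_C = 1 - cos(115°)
Δλ/λ_C = 1 - -0.4226
Δλ/λ_C = 1.4226

This means the shift is 1.4226 × λ_C = 3.4517 pm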